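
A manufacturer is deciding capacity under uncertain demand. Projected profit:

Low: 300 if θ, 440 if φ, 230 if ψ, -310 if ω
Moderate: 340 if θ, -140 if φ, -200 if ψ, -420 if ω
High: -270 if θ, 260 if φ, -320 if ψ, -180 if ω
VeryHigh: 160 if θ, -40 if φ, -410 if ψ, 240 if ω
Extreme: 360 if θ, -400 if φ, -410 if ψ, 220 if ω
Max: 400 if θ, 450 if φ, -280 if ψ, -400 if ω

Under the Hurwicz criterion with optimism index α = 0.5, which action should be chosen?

Low

Low: 0.5·440 + 0.5·(-310) = 65
Moderate: 0.5·340 + 0.5·(-420) = -40
High: 0.5·260 + 0.5·(-320) = -30
VeryHigh: 0.5·240 + 0.5·(-410) = -85
Extreme: 0.5·360 + 0.5·(-410) = -25
Max: 0.5·450 + 0.5·(-400) = 25
Highest Hurwicz score = 65 → Low.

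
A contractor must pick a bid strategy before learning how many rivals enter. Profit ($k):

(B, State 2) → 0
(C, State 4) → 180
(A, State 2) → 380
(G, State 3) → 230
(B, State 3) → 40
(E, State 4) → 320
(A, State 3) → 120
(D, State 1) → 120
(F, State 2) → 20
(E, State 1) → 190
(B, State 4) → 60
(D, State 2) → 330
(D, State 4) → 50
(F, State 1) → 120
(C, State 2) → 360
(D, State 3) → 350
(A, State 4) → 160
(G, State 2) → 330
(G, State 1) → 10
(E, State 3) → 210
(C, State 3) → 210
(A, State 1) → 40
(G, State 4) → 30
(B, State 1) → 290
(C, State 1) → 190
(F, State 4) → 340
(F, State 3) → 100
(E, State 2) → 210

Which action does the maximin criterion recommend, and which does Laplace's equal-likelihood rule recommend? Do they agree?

maximin → E; laplace → C (disagree)

Row minima: A=40, B=0, C=180, D=50, E=190, F=20, G=10
Best worst-case = 190 → E.
Row averages: A=175, B=97.5, C=235, D=212.5, E=232.5, F=145, G=150
Highest average = 235 → C.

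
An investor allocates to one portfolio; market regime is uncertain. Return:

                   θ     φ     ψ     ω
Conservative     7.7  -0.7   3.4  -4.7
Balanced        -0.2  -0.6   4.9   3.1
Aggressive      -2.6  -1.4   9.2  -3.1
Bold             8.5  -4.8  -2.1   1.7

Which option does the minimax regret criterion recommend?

Column bests: θ=8.5, φ=-0.6, ψ=9.2, ω=3.1.
Conservative regrets: 0.8, 0.1, 5.8, 7.8 → max 7.8
Balanced regrets: 8.7, 0.0, 4.3, 0.0 → max 8.7
Aggressive regrets: 11.1, 0.8, 0.0, 6.2 → max 11.1
Bold regrets: 0.0, 4.2, 11.3, 1.4 → max 11.3
Smallest max regret = 7.8 → Conservative.

Conservative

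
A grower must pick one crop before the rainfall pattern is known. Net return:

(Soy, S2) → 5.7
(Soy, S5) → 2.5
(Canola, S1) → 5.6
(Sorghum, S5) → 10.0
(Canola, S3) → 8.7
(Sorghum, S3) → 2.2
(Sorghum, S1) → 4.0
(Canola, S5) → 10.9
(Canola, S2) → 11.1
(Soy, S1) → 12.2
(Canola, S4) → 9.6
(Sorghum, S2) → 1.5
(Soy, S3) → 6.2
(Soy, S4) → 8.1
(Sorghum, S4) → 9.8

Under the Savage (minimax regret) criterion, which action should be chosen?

Canola

Column bests: S1=12.2, S2=11.1, S3=8.7, S4=9.8, S5=10.9.
Soy regrets: 0.0, 5.4, 2.5, 1.7, 8.4 → max 8.4
Sorghum regrets: 8.2, 9.6, 6.5, 0.0, 0.9 → max 9.6
Canola regrets: 6.6, 0.0, 0.0, 0.2, 0.0 → max 6.6
Smallest max regret = 6.6 → Canola.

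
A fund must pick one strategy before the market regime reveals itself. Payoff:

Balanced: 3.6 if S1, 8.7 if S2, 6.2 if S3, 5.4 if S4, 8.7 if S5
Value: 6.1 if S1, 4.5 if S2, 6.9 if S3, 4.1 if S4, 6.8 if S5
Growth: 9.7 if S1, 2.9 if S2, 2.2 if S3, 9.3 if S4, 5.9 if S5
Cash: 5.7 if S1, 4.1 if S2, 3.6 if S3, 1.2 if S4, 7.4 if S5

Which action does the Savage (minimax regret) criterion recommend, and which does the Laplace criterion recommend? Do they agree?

minimax regret → Value; laplace → Balanced (disagree)

Column bests: S1=9.7, S2=8.7, S3=6.9, S4=9.3, S5=8.7.
Balanced regrets: 6.1, 0.0, 0.7, 3.9, 0.0 → max 6.1
Value regrets: 3.6, 4.2, 0.0, 5.2, 1.9 → max 5.2
Growth regrets: 0.0, 5.8, 4.7, 0.0, 2.8 → max 5.8
Cash regrets: 4.0, 4.6, 3.3, 8.1, 1.3 → max 8.1
Smallest max regret = 5.2 → Value.
Row averages: Balanced=6.52, Value=5.68, Growth=6, Cash=4.4
Highest average = 6.52 → Balanced.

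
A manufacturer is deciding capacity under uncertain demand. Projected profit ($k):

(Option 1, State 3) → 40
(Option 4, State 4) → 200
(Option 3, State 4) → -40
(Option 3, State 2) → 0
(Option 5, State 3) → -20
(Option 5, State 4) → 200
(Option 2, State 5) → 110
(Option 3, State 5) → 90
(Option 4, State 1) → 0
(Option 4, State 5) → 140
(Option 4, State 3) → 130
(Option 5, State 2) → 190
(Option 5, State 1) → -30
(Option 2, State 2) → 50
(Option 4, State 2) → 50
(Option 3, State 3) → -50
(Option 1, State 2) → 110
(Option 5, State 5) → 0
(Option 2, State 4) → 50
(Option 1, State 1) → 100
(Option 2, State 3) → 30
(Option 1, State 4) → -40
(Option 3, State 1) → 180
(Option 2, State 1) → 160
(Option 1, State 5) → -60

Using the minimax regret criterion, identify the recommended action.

Option 2

Column bests: State 1=180, State 2=190, State 3=130, State 4=200, State 5=140.
Option 1 regrets: 80, 80, 90, 240, 200 → max 240
Option 2 regrets: 20, 140, 100, 150, 30 → max 150
Option 3 regrets: 0, 190, 180, 240, 50 → max 240
Option 4 regrets: 180, 140, 0, 0, 0 → max 180
Option 5 regrets: 210, 0, 150, 0, 140 → max 210
Smallest max regret = 150 → Option 2.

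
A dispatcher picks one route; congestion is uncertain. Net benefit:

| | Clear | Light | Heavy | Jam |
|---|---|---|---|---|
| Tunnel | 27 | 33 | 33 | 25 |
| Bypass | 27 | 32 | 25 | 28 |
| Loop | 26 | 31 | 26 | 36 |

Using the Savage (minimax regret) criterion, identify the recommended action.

Column bests: Clear=27, Light=33, Heavy=33, Jam=36.
Tunnel regrets: 0, 0, 0, 11 → max 11
Bypass regrets: 0, 1, 8, 8 → max 8
Loop regrets: 1, 2, 7, 0 → max 7
Smallest max regret = 7 → Loop.

Loop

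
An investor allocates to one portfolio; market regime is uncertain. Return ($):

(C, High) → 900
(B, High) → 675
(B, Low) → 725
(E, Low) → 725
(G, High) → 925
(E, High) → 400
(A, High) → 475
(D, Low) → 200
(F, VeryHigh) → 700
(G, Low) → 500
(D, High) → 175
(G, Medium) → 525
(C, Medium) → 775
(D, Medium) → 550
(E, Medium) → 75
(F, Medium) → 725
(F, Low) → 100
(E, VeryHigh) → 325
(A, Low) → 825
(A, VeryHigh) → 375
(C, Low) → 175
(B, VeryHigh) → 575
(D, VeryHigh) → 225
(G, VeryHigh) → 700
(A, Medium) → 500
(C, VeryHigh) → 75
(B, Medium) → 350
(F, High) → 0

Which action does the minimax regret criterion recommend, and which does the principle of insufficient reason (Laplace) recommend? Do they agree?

Column bests: Low=825, Medium=775, High=925, VeryHigh=700.
A regrets: 0, 275, 450, 325 → max 450
B regrets: 100, 425, 250, 125 → max 425
C regrets: 650, 0, 25, 625 → max 650
D regrets: 625, 225, 750, 475 → max 750
E regrets: 100, 700, 525, 375 → max 700
F regrets: 725, 50, 925, 0 → max 925
G regrets: 325, 250, 0, 0 → max 325
Smallest max regret = 325 → G.
Row averages: A=543.75, B=581.25, C=481.25, D=287.5, E=381.25, F=381.25, G=662.5
Highest average = 662.5 → G.

minimax regret → G; laplace → G (agree)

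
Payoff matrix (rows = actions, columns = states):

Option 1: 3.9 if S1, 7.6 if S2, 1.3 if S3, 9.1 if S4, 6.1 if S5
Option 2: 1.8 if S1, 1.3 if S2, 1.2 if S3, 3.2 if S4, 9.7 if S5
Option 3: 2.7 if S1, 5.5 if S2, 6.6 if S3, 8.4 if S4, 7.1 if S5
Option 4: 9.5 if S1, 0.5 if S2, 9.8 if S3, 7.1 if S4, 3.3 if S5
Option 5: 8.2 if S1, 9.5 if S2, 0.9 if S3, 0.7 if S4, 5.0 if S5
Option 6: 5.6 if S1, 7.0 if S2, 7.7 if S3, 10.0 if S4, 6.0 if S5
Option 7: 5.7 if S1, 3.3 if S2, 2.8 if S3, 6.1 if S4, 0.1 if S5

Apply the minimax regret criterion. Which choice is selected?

Option 6

Column bests: S1=9.5, S2=9.5, S3=9.8, S4=10.0, S5=9.7.
Option 1 regrets: 5.6, 1.9, 8.5, 0.9, 3.6 → max 8.5
Option 2 regrets: 7.7, 8.2, 8.6, 6.8, 0.0 → max 8.6
Option 3 regrets: 6.8, 4.0, 3.2, 1.6, 2.6 → max 6.8
Option 4 regrets: 0.0, 9.0, 0.0, 2.9, 6.4 → max 9.0
Option 5 regrets: 1.3, 0.0, 8.9, 9.3, 4.7 → max 9.3
Option 6 regrets: 3.9, 2.5, 2.1, 0.0, 3.7 → max 3.9
Option 7 regrets: 3.8, 6.2, 7.0, 3.9, 9.6 → max 9.6
Smallest max regret = 3.9 → Option 6.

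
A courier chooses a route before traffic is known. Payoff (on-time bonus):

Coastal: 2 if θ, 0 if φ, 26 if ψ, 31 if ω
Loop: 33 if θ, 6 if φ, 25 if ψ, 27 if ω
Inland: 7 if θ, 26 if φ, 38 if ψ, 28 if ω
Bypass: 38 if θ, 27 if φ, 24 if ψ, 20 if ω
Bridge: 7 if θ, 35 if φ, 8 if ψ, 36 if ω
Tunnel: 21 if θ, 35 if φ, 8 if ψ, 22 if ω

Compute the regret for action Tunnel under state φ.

0

Best payoff under φ is 35.
Regret = 35 − 35 = 0.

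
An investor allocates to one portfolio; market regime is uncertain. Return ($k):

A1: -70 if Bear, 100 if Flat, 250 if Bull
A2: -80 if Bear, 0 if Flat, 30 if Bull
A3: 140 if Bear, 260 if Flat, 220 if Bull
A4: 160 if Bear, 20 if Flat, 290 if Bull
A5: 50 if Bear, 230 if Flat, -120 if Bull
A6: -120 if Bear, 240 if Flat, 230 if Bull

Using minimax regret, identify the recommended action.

A3

Column bests: Bear=160, Flat=260, Bull=290.
A1 regrets: 230, 160, 40 → max 230
A2 regrets: 240, 260, 260 → max 260
A3 regrets: 20, 0, 70 → max 70
A4 regrets: 0, 240, 0 → max 240
A5 regrets: 110, 30, 410 → max 410
A6 regrets: 280, 20, 60 → max 280
Smallest max regret = 70 → A3.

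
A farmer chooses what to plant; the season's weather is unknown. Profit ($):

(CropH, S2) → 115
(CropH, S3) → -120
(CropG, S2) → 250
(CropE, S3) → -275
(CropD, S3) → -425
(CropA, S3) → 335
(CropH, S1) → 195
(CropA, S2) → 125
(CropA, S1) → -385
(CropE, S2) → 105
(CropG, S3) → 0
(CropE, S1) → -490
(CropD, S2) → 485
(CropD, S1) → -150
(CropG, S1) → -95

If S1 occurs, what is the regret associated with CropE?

Best payoff under S1 is 195.
Regret = 195 − (-490) = 685.

685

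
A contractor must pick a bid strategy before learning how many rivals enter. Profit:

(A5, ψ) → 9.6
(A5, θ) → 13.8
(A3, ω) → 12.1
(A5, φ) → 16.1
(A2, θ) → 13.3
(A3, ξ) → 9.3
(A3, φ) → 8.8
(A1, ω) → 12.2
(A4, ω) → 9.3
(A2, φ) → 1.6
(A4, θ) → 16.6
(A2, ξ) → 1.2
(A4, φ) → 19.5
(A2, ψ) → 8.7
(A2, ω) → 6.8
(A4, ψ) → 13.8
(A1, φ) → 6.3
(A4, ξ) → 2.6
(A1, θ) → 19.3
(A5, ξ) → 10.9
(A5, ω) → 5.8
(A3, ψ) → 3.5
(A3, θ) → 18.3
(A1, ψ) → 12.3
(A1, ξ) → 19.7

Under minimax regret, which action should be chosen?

Column bests: θ=19.3, φ=19.5, ψ=13.8, ω=12.2, ξ=19.7.
A1 regrets: 0.0, 13.2, 1.5, 0.0, 0.0 → max 13.2
A2 regrets: 6.0, 17.9, 5.1, 5.4, 18.5 → max 18.5
A3 regrets: 1.0, 10.7, 10.3, 0.1, 10.4 → max 10.7
A4 regrets: 2.7, 0.0, 0.0, 2.9, 17.1 → max 17.1
A5 regrets: 5.5, 3.4, 4.2, 6.4, 8.8 → max 8.8
Smallest max regret = 8.8 → A5.

A5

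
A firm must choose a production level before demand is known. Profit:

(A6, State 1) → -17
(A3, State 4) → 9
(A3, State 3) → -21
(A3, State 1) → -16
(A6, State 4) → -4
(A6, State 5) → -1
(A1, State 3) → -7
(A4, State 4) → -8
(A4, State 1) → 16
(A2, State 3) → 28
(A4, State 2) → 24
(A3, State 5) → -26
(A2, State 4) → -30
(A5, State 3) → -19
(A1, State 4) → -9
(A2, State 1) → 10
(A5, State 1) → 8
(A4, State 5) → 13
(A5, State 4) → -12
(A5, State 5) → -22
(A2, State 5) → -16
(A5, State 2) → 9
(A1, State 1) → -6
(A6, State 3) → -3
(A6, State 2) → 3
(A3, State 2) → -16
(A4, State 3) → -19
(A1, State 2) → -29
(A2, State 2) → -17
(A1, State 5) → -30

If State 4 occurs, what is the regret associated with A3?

Best payoff under State 4 is 9.
Regret = 9 − 9 = 0.

0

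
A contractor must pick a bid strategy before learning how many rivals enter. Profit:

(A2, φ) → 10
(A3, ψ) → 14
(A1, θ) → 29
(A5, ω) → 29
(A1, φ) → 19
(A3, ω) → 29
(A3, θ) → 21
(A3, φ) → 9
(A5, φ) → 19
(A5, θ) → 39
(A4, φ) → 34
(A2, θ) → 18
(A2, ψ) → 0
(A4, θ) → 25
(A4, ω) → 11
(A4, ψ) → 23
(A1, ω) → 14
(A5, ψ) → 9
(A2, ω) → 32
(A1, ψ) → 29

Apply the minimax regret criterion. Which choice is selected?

Column bests: θ=39, φ=34, ψ=29, ω=32.
A1 regrets: 10, 15, 0, 18 → max 18
A2 regrets: 21, 24, 29, 0 → max 29
A3 regrets: 18, 25, 15, 3 → max 25
A4 regrets: 14, 0, 6, 21 → max 21
A5 regrets: 0, 15, 20, 3 → max 20
Smallest max regret = 18 → A1.

A1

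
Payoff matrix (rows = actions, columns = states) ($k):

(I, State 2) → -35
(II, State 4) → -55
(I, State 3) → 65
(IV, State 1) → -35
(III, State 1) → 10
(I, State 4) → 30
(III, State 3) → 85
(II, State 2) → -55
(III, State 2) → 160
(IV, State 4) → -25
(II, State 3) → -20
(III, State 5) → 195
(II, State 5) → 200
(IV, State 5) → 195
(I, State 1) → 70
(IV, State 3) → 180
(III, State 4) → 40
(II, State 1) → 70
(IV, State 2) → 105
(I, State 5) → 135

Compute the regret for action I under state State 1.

0

Best payoff under State 1 is 70.
Regret = 70 − 70 = 0.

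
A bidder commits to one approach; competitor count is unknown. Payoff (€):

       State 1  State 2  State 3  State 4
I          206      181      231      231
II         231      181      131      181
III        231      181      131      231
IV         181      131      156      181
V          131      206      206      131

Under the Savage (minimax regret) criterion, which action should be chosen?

I

Column bests: State 1=231, State 2=206, State 3=231, State 4=231.
I regrets: 25, 25, 0, 0 → max 25
II regrets: 0, 25, 100, 50 → max 100
III regrets: 0, 25, 100, 0 → max 100
IV regrets: 50, 75, 75, 50 → max 75
V regrets: 100, 0, 25, 100 → max 100
Smallest max regret = 25 → I.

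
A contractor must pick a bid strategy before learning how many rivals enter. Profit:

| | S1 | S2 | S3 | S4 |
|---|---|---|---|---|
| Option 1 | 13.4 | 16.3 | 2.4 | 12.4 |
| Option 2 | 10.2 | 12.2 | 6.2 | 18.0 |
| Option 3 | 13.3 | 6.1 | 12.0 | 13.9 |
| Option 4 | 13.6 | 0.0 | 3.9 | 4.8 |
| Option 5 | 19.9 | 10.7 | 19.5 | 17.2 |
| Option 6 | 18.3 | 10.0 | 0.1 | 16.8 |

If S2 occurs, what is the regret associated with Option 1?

0.0

Best payoff under S2 is 16.3.
Regret = 16.3 − 16.3 = 0.0.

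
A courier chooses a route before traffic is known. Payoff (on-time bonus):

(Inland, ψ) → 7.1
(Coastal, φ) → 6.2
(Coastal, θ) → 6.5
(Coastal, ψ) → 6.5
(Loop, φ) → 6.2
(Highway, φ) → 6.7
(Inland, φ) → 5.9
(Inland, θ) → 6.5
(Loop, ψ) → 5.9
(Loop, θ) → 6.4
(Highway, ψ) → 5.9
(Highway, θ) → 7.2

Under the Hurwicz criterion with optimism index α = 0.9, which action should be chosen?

Highway

Inland: 0.9·7.1 + 0.1·5.9 = 6.98
Coastal: 0.9·6.5 + 0.1·6.2 = 6.47
Loop: 0.9·6.4 + 0.1·5.9 = 6.35
Highway: 0.9·7.2 + 0.1·5.9 = 7.07
Highest Hurwicz score = 7.07 → Highway.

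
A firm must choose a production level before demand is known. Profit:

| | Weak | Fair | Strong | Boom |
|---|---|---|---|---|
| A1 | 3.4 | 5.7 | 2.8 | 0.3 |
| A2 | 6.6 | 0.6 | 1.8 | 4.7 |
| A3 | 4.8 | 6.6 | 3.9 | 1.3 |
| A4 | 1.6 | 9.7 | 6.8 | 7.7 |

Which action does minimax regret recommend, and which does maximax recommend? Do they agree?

minimax regret → A4; maximax → A4 (agree)

Column bests: Weak=6.6, Fair=9.7, Strong=6.8, Boom=7.7.
A1 regrets: 3.2, 4.0, 4.0, 7.4 → max 7.4
A2 regrets: 0.0, 9.1, 5.0, 3.0 → max 9.1
A3 regrets: 1.8, 3.1, 2.9, 6.4 → max 6.4
A4 regrets: 5.0, 0.0, 0.0, 0.0 → max 5.0
Smallest max regret = 5.0 → A4.
Row maxima: A1=5.7, A2=6.6, A3=6.6, A4=9.7
Best best-case = 9.7 → A4.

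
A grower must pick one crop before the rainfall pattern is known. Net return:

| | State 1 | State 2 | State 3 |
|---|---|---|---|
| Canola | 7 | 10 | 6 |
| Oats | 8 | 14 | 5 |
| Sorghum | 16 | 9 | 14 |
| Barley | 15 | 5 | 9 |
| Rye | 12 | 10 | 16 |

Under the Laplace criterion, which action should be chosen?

Sorghum

Row averages: Canola=23/3, Oats=9, Sorghum=13, Barley=29/3, Rye=38/3
Highest average = 13 → Sorghum.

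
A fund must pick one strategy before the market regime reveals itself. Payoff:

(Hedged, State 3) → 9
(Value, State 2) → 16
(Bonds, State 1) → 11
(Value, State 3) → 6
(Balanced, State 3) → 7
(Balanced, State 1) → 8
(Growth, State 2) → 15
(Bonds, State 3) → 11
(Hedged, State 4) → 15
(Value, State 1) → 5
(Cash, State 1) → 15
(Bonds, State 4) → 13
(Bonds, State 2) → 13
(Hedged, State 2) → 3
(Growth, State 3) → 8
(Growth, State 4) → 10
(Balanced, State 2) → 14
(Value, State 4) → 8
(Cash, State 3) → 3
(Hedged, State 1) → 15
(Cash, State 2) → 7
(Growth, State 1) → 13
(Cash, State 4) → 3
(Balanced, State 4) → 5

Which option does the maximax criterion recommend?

Value

Row maxima: Value=16, Cash=15, Bonds=13, Balanced=14, Growth=15, Hedged=15
Best best-case = 16 → Value.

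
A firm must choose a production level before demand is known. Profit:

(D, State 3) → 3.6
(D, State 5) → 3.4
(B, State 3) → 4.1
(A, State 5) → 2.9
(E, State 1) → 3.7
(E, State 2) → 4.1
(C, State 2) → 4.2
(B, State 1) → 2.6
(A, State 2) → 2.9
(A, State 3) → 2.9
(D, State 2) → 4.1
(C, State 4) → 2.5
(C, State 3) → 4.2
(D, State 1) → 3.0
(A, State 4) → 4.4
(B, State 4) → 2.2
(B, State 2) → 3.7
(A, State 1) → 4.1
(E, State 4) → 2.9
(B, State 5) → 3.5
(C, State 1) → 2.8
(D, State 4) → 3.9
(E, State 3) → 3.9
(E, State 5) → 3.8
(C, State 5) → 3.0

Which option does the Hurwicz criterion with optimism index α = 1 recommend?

A

A: 1·4.4 + 0·2.9 = 4.4
B: 1·4.1 + 0·2.2 = 4.1
C: 1·4.2 + 0·2.5 = 4.2
D: 1·4.1 + 0·3.0 = 4.1
E: 1·4.1 + 0·2.9 = 4.1
Highest Hurwicz score = 4.4 → A.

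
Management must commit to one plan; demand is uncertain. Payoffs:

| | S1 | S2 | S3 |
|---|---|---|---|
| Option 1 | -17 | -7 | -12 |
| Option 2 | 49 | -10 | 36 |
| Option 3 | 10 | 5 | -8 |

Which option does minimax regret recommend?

Option 2

Column bests: S1=49, S2=5, S3=36.
Option 1 regrets: 66, 12, 48 → max 66
Option 2 regrets: 0, 15, 0 → max 15
Option 3 regrets: 39, 0, 44 → max 44
Smallest max regret = 15 → Option 2.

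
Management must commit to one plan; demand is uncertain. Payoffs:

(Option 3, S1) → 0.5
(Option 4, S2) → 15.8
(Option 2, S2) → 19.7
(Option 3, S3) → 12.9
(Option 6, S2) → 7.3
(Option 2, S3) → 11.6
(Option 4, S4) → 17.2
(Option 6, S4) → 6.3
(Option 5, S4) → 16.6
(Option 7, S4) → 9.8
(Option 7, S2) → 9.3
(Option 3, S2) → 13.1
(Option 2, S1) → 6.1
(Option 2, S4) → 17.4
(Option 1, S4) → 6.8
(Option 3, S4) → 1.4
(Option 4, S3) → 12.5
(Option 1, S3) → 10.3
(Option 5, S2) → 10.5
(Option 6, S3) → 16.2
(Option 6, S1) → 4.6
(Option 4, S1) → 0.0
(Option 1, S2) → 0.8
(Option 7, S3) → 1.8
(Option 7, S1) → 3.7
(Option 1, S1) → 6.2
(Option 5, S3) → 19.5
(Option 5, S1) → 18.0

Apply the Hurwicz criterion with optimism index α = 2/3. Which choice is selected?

Option 1: 2/3·10.3 + 1/3·0.8 = 107/15
Option 2: 2/3·19.7 + 1/3·6.1 = 91/6
Option 3: 2/3·13.1 + 1/3·0.5 = 8.9
Option 4: 2/3·17.2 + 1/3·0.0 = 172/15
Option 5: 2/3·19.5 + 1/3·10.5 = 16.5
Option 6: 2/3·16.2 + 1/3·4.6 = 37/3
Option 7: 2/3·9.8 + 1/3·1.8 = 107/15
Highest Hurwicz score = 16.5 → Option 5.

Option 5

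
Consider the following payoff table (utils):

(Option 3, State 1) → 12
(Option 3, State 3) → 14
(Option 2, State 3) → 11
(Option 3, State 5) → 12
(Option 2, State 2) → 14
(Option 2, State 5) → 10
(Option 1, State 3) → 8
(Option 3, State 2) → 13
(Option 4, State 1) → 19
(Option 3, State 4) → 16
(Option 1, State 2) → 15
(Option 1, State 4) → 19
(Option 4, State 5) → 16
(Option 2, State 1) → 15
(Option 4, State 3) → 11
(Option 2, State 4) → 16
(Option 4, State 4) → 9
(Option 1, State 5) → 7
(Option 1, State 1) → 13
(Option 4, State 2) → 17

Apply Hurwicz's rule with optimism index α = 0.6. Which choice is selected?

Option 1: 0.6·19 + 0.4·7 = 14.2
Option 2: 0.6·16 + 0.4·10 = 13.6
Option 3: 0.6·16 + 0.4·12 = 14.4
Option 4: 0.6·19 + 0.4·9 = 15
Highest Hurwicz score = 15 → Option 4.

Option 4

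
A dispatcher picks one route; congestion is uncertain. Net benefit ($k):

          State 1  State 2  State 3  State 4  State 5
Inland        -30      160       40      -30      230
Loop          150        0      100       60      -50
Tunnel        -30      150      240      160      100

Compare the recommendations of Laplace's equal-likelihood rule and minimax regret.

Row averages: Inland=74, Loop=52, Tunnel=124
Highest average = 124 → Tunnel.
Column bests: State 1=150, State 2=160, State 3=240, State 4=160, State 5=230.
Inland regrets: 180, 0, 200, 190, 0 → max 200
Loop regrets: 0, 160, 140, 100, 280 → max 280
Tunnel regrets: 180, 10, 0, 0, 130 → max 180
Smallest max regret = 180 → Tunnel.

laplace → Tunnel; minimax regret → Tunnel (agree)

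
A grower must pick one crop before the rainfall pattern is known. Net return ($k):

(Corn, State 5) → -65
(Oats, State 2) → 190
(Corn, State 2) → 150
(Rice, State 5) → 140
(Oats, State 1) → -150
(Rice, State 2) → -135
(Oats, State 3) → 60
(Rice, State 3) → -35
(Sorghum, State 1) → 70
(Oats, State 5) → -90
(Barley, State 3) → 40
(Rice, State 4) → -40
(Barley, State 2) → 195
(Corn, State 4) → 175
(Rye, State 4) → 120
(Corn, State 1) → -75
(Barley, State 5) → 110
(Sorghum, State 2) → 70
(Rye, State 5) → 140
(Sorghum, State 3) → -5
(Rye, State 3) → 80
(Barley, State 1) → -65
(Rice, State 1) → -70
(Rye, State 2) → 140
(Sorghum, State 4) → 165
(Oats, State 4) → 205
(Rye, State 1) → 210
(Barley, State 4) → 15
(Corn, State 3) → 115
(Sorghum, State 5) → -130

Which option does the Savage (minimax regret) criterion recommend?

Rye

Column bests: State 1=210, State 2=195, State 3=115, State 4=205, State 5=140.
Rice regrets: 280, 330, 150, 245, 0 → max 330
Sorghum regrets: 140, 125, 120, 40, 270 → max 270
Corn regrets: 285, 45, 0, 30, 205 → max 285
Oats regrets: 360, 5, 55, 0, 230 → max 360
Barley regrets: 275, 0, 75, 190, 30 → max 275
Rye regrets: 0, 55, 35, 85, 0 → max 85
Smallest max regret = 85 → Rye.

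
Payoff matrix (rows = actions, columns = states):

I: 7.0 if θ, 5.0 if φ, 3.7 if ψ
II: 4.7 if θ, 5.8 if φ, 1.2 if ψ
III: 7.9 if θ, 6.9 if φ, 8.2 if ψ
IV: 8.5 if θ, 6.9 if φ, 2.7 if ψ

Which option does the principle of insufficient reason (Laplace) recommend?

III

Row averages: I=157/30, II=3.9, III=23/3, IV=181/30
Highest average = 23/3 → III.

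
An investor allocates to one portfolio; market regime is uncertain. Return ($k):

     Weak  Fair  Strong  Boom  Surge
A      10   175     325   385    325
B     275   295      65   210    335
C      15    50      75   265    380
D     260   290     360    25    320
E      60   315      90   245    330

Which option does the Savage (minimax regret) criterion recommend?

A

Column bests: Weak=275, Fair=315, Strong=360, Boom=385, Surge=380.
A regrets: 265, 140, 35, 0, 55 → max 265
B regrets: 0, 20, 295, 175, 45 → max 295
C regrets: 260, 265, 285, 120, 0 → max 285
D regrets: 15, 25, 0, 360, 60 → max 360
E regrets: 215, 0, 270, 140, 50 → max 270
Smallest max regret = 265 → A.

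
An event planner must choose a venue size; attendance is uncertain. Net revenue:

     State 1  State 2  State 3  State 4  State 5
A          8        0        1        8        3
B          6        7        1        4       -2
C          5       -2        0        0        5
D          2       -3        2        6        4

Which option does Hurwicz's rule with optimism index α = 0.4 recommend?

A: 0.4·8 + 0.6·0 = 3.2
B: 0.4·7 + 0.6·(-2) = 1.6
C: 0.4·5 + 0.6·(-2) = 0.8
D: 0.4·6 + 0.6·(-3) = 0.6
Highest Hurwicz score = 3.2 → A.

A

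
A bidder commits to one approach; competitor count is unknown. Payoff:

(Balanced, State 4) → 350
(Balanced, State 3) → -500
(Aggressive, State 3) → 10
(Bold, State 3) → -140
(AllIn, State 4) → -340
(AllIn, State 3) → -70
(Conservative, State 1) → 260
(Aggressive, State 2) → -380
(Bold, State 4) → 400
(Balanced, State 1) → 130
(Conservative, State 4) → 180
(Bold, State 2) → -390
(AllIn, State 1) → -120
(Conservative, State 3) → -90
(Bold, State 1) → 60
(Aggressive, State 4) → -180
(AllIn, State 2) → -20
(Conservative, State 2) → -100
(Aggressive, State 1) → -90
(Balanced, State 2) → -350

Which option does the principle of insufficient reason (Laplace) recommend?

Row averages: Conservative=62.5, Balanced=-92.5, Aggressive=-160, Bold=-17.5, AllIn=-137.5
Highest average = 62.5 → Conservative.

Conservative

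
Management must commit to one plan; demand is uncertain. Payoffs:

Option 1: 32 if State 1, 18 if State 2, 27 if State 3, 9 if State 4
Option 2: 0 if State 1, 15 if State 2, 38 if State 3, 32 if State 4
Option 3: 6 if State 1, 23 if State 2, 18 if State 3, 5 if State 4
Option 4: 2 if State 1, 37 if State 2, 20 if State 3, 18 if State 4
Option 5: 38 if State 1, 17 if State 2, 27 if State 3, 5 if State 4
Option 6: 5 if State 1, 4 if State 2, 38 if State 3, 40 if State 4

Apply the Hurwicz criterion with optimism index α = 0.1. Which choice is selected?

Option 1

Option 1: 0.1·32 + 0.9·9 = 11.3
Option 2: 0.1·38 + 0.9·0 = 3.8
Option 3: 0.1·23 + 0.9·5 = 6.8
Option 4: 0.1·37 + 0.9·2 = 5.5
Option 5: 0.1·38 + 0.9·5 = 8.3
Option 6: 0.1·40 + 0.9·4 = 7.6
Highest Hurwicz score = 11.3 → Option 1.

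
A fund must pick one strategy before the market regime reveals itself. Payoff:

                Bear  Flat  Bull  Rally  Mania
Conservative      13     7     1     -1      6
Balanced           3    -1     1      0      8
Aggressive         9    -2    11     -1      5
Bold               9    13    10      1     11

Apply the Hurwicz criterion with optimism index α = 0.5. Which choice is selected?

Conservative: 0.5·13 + 0.5·(-1) = 6
Balanced: 0.5·8 + 0.5·(-1) = 3.5
Aggressive: 0.5·11 + 0.5·(-2) = 4.5
Bold: 0.5·13 + 0.5·1 = 7
Highest Hurwicz score = 7 → Bold.

Bold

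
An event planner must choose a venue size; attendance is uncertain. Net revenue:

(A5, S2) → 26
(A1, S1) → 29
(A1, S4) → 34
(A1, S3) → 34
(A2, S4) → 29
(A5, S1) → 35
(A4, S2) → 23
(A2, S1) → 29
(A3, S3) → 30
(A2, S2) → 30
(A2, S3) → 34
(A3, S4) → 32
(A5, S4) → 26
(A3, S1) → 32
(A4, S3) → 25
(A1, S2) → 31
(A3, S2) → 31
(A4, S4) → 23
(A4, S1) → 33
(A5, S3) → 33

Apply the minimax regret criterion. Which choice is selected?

Column bests: S1=35, S2=31, S3=34, S4=34.
A1 regrets: 6, 0, 0, 0 → max 6
A2 regrets: 6, 1, 0, 5 → max 6
A3 regrets: 3, 0, 4, 2 → max 4
A4 regrets: 2, 8, 9, 11 → max 11
A5 regrets: 0, 5, 1, 8 → max 8
Smallest max regret = 4 → A3.

A3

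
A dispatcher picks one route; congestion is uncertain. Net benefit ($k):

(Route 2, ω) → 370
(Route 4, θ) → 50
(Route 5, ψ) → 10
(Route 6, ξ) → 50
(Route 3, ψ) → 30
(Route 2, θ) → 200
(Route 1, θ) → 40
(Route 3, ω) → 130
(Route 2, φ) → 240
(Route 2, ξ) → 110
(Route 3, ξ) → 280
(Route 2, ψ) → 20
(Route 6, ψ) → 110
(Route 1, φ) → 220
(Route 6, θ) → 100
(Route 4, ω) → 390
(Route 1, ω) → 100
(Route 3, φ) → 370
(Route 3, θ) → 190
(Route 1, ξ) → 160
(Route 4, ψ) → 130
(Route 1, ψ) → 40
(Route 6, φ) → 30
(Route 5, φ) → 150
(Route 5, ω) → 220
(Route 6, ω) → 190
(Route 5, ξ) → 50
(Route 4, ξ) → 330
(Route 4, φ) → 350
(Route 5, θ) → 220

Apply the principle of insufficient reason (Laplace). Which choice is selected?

Route 4

Row averages: Route 1=112, Route 2=188, Route 3=200, Route 4=250, Route 5=130, Route 6=96
Highest average = 250 → Route 4.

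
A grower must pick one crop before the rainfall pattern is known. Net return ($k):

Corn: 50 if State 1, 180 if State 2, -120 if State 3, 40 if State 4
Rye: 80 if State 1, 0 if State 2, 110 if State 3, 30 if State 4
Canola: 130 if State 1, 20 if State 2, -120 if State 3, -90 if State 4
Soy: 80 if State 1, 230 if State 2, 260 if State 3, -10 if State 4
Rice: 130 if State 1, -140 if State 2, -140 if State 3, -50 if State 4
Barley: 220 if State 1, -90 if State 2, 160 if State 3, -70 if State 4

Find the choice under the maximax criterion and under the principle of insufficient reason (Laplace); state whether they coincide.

maximax → Soy; laplace → Soy (agree)

Row maxima: Corn=180, Rye=110, Canola=130, Soy=260, Rice=130, Barley=220
Best best-case = 260 → Soy.
Row averages: Corn=37.5, Rye=55, Canola=-15, Soy=140, Rice=-50, Barley=55
Highest average = 140 → Soy.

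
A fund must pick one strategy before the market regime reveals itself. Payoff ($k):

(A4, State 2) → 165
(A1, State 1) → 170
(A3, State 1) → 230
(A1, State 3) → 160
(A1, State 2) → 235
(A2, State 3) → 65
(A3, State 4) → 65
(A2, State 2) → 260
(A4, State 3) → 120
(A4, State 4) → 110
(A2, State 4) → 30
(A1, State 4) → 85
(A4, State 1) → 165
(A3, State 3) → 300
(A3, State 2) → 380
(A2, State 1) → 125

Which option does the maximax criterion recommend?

Row maxima: A1=235, A2=260, A3=380, A4=165
Best best-case = 380 → A3.

A3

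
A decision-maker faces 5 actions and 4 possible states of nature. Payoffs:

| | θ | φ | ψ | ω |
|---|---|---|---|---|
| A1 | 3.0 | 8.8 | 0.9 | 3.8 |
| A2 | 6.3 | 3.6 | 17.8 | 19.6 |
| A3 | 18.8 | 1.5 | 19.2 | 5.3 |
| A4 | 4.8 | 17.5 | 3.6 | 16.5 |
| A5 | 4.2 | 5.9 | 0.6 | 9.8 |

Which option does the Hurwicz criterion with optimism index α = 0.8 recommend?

A1: 0.8·8.8 + 0.2·0.9 = 7.22
A2: 0.8·19.6 + 0.2·3.6 = 16.4
A3: 0.8·19.2 + 0.2·1.5 = 15.66
A4: 0.8·17.5 + 0.2·3.6 = 14.72
A5: 0.8·9.8 + 0.2·0.6 = 7.96
Highest Hurwicz score = 16.4 → A2.

A2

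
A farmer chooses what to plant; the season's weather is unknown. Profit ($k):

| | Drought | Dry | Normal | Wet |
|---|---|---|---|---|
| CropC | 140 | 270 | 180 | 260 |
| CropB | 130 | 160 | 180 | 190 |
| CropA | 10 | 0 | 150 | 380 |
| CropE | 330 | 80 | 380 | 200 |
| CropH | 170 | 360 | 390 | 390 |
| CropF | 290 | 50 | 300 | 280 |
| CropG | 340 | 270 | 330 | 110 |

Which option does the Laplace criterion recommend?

CropH

Row averages: CropC=212.5, CropB=165, CropA=135, CropE=247.5, CropH=327.5, CropF=230, CropG=262.5
Highest average = 327.5 → CropH.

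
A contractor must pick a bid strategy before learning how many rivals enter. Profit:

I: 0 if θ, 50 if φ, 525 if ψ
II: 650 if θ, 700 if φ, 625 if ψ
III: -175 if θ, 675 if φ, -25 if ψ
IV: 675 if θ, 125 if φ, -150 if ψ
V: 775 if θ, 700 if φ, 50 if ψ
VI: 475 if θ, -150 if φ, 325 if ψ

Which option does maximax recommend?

V

Row maxima: I=525, II=700, III=675, IV=675, V=775, VI=475
Best best-case = 775 → V.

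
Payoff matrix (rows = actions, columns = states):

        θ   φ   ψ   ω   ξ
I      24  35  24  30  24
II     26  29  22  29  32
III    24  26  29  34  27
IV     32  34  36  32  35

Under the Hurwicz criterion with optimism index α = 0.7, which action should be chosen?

IV

I: 0.7·35 + 0.3·24 = 31.7
II: 0.7·32 + 0.3·22 = 29
III: 0.7·34 + 0.3·24 = 31
IV: 0.7·36 + 0.3·32 = 34.8
Highest Hurwicz score = 34.8 → IV.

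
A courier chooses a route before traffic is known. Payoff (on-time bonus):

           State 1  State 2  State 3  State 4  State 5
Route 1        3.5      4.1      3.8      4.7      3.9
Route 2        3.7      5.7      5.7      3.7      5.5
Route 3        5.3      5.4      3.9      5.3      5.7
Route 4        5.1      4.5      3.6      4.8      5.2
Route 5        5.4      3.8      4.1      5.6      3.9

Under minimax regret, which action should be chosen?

Column bests: State 1=5.4, State 2=5.7, State 3=5.7, State 4=5.6, State 5=5.7.
Route 1 regrets: 1.9, 1.6, 1.9, 0.9, 1.8 → max 1.9
Route 2 regrets: 1.7, 0.0, 0.0, 1.9, 0.2 → max 1.9
Route 3 regrets: 0.1, 0.3, 1.8, 0.3, 0.0 → max 1.8
Route 4 regrets: 0.3, 1.2, 2.1, 0.8, 0.5 → max 2.1
Route 5 regrets: 0.0, 1.9, 1.6, 0.0, 1.8 → max 1.9
Smallest max regret = 1.8 → Route 3.

Route 3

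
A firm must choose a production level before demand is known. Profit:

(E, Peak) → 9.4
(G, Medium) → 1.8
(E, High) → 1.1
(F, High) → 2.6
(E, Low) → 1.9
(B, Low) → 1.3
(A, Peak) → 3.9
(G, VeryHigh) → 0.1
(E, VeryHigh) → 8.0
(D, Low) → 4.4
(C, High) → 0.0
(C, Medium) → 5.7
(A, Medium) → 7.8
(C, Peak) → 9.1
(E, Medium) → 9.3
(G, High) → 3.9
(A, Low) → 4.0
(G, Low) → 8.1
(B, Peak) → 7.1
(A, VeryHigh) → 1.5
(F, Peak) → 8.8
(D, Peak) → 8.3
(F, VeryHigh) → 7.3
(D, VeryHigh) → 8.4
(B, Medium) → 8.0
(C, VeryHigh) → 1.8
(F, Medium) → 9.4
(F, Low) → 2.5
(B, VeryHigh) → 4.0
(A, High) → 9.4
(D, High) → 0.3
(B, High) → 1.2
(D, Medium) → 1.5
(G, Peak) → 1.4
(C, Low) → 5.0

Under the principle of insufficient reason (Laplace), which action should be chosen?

F

Row averages: A=5.32, B=4.32, C=4.32, D=4.58, E=5.94, F=6.12, G=3.06
Highest average = 6.12 → F.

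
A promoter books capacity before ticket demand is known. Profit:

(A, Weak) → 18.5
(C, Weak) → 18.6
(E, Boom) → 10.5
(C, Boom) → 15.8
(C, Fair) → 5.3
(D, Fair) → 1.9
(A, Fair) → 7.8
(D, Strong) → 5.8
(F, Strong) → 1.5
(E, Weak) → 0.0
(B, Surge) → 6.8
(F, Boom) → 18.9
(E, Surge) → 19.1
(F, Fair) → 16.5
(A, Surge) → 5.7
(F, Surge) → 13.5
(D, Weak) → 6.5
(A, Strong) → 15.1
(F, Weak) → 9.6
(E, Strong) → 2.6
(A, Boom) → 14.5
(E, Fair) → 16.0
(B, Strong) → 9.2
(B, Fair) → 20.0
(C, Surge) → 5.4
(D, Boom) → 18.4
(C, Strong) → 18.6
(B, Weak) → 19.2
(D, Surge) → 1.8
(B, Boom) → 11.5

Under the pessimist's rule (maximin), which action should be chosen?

B

Row minima: A=5.7, B=6.8, C=5.3, D=1.8, E=0.0, F=1.5
Best worst-case = 6.8 → B.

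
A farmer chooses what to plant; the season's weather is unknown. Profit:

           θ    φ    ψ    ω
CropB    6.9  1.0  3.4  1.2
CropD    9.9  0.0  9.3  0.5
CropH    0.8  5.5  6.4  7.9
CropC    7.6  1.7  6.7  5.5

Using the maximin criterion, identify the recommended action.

Row minima: CropB=1.0, CropD=0.0, CropH=0.8, CropC=1.7
Best worst-case = 1.7 → CropC.

CropC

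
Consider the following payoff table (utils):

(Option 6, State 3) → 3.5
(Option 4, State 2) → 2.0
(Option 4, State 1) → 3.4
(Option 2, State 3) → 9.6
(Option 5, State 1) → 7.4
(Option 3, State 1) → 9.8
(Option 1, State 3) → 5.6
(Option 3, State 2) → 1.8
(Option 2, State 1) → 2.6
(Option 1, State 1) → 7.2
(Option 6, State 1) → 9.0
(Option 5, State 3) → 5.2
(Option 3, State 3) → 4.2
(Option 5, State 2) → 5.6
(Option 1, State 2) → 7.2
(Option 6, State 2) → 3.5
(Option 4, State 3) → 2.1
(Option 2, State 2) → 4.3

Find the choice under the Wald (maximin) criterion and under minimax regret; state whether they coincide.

maximin → Option 1; minimax regret → Option 1 (agree)

Row minima: Option 1=5.6, Option 2=2.6, Option 3=1.8, Option 4=2.0, Option 5=5.2, Option 6=3.5
Best worst-case = 5.6 → Option 1.
Column bests: State 1=9.8, State 2=7.2, State 3=9.6.
Option 1 regrets: 2.6, 0.0, 4.0 → max 4.0
Option 2 regrets: 7.2, 2.9, 0.0 → max 7.2
Option 3 regrets: 0.0, 5.4, 5.4 → max 5.4
Option 4 regrets: 6.4, 5.2, 7.5 → max 7.5
Option 5 regrets: 2.4, 1.6, 4.4 → max 4.4
Option 6 regrets: 0.8, 3.7, 6.1 → max 6.1
Smallest max regret = 4.0 → Option 1.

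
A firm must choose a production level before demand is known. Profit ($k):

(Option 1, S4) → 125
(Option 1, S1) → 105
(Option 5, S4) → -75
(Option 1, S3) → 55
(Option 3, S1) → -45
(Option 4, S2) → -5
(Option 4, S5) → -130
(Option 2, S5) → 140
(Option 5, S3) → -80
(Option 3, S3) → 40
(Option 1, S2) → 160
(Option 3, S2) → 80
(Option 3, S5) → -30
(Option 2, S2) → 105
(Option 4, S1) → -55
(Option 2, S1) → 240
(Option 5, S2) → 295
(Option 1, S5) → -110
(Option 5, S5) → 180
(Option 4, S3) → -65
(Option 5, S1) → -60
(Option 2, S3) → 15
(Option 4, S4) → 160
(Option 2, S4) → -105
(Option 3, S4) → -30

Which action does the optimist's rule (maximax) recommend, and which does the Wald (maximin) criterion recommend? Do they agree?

Row maxima: Option 1=160, Option 2=240, Option 3=80, Option 4=160, Option 5=295
Best best-case = 295 → Option 5.
Row minima: Option 1=-110, Option 2=-105, Option 3=-45, Option 4=-130, Option 5=-80
Best worst-case = -45 → Option 3.

maximax → Option 5; maximin → Option 3 (disagree)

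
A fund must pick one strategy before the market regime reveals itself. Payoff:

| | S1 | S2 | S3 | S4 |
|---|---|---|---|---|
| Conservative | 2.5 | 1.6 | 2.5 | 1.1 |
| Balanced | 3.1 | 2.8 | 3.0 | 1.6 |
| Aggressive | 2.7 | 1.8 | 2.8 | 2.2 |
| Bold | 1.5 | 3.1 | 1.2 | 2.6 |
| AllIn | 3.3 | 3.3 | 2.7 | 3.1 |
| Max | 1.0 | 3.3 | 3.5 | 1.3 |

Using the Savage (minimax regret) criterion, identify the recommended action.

Column bests: S1=3.3, S2=3.3, S3=3.5, S4=3.1.
Conservative regrets: 0.8, 1.7, 1.0, 2.0 → max 2.0
Balanced regrets: 0.2, 0.5, 0.5, 1.5 → max 1.5
Aggressive regrets: 0.6, 1.5, 0.7, 0.9 → max 1.5
Bold regrets: 1.8, 0.2, 2.3, 0.5 → max 2.3
AllIn regrets: 0.0, 0.0, 0.8, 0.0 → max 0.8
Max regrets: 2.3, 0.0, 0.0, 1.8 → max 2.3
Smallest max regret = 0.8 → AllIn.

AllIn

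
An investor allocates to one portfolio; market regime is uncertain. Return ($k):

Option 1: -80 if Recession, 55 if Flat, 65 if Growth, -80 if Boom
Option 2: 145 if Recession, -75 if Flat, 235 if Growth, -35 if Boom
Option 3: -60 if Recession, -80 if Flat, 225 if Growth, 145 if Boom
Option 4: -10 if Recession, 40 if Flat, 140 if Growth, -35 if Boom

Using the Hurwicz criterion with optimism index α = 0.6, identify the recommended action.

Option 2

Option 1: 0.6·65 + 0.4·(-80) = 7
Option 2: 0.6·235 + 0.4·(-75) = 111
Option 3: 0.6·225 + 0.4·(-80) = 103
Option 4: 0.6·140 + 0.4·(-35) = 70
Highest Hurwicz score = 111 → Option 2.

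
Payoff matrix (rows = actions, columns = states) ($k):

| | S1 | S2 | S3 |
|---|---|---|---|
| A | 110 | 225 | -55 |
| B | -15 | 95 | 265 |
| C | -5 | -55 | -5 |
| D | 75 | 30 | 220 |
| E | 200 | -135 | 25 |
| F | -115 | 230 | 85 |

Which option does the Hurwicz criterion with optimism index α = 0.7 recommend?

A: 0.7·225 + 0.3·(-55) = 141
B: 0.7·265 + 0.3·(-15) = 181
C: 0.7·(-5) + 0.3·(-55) = -20
D: 0.7·220 + 0.3·30 = 163
E: 0.7·200 + 0.3·(-135) = 99.5
F: 0.7·230 + 0.3·(-115) = 126.5
Highest Hurwicz score = 181 → B.

B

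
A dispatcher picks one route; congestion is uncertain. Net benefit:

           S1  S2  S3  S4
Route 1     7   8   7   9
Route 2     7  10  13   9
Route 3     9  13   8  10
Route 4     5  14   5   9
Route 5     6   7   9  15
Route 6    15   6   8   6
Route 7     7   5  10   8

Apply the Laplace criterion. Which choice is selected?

Row averages: Route 1=7.75, Route 2=9.75, Route 3=10, Route 4=8.25, Route 5=9.25, Route 6=8.75, Route 7=7.5
Highest average = 10 → Route 3.

Route 3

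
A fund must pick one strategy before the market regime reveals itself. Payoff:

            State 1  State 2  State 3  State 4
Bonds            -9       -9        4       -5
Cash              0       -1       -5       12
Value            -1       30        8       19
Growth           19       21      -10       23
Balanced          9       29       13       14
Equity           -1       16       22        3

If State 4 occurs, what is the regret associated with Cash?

Best payoff under State 4 is 23.
Regret = 23 − 12 = 11.

11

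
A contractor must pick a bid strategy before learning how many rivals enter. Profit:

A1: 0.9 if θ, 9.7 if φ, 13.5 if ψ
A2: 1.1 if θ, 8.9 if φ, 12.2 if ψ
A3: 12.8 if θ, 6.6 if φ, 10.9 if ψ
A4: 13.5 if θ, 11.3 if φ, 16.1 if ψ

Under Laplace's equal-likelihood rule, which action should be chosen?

A4

Row averages: A1=241/30, A2=7.4, A3=10.1, A4=409/30
Highest average = 409/30 → A4.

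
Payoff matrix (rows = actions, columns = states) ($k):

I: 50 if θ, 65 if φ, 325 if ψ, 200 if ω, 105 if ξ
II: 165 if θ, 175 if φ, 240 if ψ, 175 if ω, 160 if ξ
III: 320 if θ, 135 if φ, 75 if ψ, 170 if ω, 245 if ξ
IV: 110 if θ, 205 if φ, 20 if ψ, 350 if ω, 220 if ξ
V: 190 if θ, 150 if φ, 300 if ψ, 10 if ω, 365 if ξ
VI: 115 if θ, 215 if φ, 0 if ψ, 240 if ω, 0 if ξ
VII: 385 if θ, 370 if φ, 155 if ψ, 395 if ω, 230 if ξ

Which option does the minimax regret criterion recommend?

Column bests: θ=385, φ=370, ψ=325, ω=395, ξ=365.
I regrets: 335, 305, 0, 195, 260 → max 335
II regrets: 220, 195, 85, 220, 205 → max 220
III regrets: 65, 235, 250, 225, 120 → max 250
IV regrets: 275, 165, 305, 45, 145 → max 305
V regrets: 195, 220, 25, 385, 0 → max 385
VI regrets: 270, 155, 325, 155, 365 → max 365
VII regrets: 0, 0, 170, 0, 135 → max 170
Smallest max regret = 170 → VII.

VII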